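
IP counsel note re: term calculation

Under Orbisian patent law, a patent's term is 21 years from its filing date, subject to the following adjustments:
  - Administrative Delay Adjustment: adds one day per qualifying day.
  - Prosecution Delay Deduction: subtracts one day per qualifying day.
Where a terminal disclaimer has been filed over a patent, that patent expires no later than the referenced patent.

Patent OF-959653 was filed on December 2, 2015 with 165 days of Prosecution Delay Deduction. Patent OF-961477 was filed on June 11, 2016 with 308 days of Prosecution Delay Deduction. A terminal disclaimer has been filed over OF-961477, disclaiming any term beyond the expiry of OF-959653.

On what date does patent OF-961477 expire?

Natural term of OF-961477:
  Base: filing + 21 years → 11 June 2037.
  Prosecution Delay Deduction: −308 days → 7 August 2036.
Expiry of referenced patent OF-959653:
  Base: filing + 21 years → 2 December 2036.
  Prosecution Delay Deduction: −165 days → 20 June 2036.
Terminal disclaimer: OF-961477 expires on the earlier of 7 August 2036 and 20 June 2036.

2036-06-20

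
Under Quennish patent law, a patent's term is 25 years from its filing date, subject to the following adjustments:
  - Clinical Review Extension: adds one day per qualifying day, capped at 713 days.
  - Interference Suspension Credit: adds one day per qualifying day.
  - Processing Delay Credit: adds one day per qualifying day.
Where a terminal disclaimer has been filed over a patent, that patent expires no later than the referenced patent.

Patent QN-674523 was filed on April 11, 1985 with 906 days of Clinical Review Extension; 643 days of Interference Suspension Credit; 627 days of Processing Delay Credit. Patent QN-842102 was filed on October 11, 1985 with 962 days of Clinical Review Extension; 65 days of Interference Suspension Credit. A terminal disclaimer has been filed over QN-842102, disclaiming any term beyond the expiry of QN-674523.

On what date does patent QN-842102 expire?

2012-11-27

Natural term of QN-842102:
  Base: filing + 25 years → 11 October 2010.
  Clinical Review Extension: 962 days claimed exceeds the 713-day cap, so +713 days → 23 September 2012.
  Interference Suspension Credit: +65 days → 27 November 2012.
Expiry of referenced patent QN-674523:
  Base: filing + 25 years → 11 April 2010.
  Clinical Review Extension: 906 days claimed exceeds the 713-day cap, so +713 days → 24 March 2012.
  Interference Suspension Credit: +643 days → 27 December 2013.
  Processing Delay Credit: +627 days → 15 September 2015.
Terminal disclaimer: QN-842102 expires on the earlier of 27 November 2012 and 15 September 2015.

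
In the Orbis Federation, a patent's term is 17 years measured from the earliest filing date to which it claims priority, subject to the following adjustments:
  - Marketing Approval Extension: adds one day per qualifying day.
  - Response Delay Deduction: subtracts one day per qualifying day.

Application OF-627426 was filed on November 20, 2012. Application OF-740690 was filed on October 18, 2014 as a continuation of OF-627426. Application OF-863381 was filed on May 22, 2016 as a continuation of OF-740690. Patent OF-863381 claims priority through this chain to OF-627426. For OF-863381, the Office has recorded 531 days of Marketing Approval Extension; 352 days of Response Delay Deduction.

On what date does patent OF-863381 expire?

2030-05-18

Earliest priority filing: 20 November 2012.
Base term: 20 November 2012 + 17 years → 20 November 2029.
Marketing Approval Extension: +531 days → 5 May 2031.
Response Delay Deduction: −352 days → 18 May 2030.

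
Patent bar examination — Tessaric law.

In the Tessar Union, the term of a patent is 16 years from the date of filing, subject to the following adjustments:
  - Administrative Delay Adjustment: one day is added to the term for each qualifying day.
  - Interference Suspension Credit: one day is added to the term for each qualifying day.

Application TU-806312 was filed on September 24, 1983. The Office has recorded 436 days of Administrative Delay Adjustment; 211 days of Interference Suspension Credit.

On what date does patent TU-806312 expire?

Base term: filing date + 16 years → 24 September 1999.
Administrative Delay Adjustment: +436 days → 3 December 2000.
Interference Suspension Credit: +211 days → 2 July 2001.

2001-07-02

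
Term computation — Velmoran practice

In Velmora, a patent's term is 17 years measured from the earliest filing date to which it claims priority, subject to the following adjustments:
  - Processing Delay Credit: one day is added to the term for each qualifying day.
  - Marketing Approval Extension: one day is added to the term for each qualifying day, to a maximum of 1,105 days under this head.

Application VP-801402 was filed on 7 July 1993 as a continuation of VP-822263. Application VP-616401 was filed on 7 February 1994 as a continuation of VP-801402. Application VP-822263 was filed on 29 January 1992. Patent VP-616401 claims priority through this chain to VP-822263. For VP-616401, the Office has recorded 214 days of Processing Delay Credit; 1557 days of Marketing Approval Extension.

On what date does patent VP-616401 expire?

2012-09-09

Earliest priority filing: 29 January 1992.
Base term: 29 January 1992 + 17 years → 29 January 2009.
Processing Delay Credit: +214 days → 31 August 2009.
Marketing Approval Extension: 1557 days claimed exceeds the 1105-day cap, so +1105 days → 9 September 2012.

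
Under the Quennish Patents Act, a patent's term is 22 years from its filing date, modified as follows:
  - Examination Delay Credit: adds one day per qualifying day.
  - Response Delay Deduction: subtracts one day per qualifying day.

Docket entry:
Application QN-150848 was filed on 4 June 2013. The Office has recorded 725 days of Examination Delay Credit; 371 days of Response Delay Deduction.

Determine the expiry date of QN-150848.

2036-05-23

Base term: filing date + 22 years → 4 June 2035.
Examination Delay Credit: +725 days → 29 May 2037.
Response Delay Deduction: −371 days → 23 May 2036.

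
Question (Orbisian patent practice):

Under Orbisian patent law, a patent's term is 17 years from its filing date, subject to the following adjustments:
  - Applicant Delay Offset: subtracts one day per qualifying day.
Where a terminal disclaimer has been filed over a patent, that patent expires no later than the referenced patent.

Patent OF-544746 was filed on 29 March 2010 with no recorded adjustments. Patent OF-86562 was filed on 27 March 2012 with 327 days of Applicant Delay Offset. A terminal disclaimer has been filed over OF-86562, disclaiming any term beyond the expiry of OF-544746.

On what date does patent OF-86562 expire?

Natural term of OF-86562:
  Base: filing + 17 years → 27 March 2029.
  Applicant Delay Offset: −327 days → 4 May 2028.
Expiry of referenced patent OF-544746:
  Base: filing + 17 years → 29 March 2027.
Terminal disclaimer: OF-86562 expires on the earlier of 4 May 2028 and 29 March 2027.

March 29, 2027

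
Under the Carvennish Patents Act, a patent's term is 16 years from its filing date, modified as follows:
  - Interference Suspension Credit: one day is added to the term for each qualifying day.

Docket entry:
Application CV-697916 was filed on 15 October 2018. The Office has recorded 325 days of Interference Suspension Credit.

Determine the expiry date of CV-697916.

Base term: filing date + 16 years → 15 October 2034.
Interference Suspension Credit: +325 days → 5 September 2035.

September 5, 2035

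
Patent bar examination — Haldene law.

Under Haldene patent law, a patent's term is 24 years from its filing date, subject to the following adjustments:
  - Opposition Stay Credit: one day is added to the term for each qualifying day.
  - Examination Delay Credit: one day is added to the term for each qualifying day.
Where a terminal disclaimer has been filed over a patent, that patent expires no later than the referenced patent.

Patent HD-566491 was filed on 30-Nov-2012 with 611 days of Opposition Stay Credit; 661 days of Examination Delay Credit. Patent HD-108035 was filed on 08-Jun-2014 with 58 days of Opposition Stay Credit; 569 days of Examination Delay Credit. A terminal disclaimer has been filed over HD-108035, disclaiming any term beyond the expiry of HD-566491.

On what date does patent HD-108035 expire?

2040-02-25

Natural term of HD-108035:
  Base: filing + 24 years → 8 June 2038.
  Opposition Stay Credit: +58 days → 5 August 2038.
  Examination Delay Credit: +569 days → 25 February 2040.
Expiry of referenced patent HD-566491:
  Base: filing + 24 years → 30 November 2036.
  Opposition Stay Credit: +611 days → 3 August 2038.
  Examination Delay Credit: +661 days → 25 May 2040.
Terminal disclaimer: HD-108035 expires on the earlier of 25 February 2040 and 25 May 2040.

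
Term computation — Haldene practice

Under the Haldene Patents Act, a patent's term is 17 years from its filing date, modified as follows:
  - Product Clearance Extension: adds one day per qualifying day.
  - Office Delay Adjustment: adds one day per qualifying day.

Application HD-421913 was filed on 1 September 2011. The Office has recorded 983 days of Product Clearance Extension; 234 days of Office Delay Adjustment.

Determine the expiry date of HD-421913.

Base term: filing date + 17 years → 1 September 2028.
Product Clearance Extension: +983 days → 12 May 2031.
Office Delay Adjustment: +234 days → 1 January 2032.

2032-01-01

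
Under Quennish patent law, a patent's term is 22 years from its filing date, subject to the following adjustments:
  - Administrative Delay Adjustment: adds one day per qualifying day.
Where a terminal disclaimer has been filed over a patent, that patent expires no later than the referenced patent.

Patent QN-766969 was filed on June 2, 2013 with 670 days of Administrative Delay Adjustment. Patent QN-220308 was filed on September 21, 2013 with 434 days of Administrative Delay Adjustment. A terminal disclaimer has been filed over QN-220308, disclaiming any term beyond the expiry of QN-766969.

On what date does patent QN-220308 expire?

November 28, 2036

Natural term of QN-220308:
  Base: filing + 22 years → 21 September 2035.
  Administrative Delay Adjustment: +434 days → 28 November 2036.
Expiry of referenced patent QN-766969:
  Base: filing + 22 years → 2 June 2035.
  Administrative Delay Adjustment: +670 days → 2 April 2037.
Terminal disclaimer: QN-220308 expires on the earlier of 28 November 2036 and 2 April 2037.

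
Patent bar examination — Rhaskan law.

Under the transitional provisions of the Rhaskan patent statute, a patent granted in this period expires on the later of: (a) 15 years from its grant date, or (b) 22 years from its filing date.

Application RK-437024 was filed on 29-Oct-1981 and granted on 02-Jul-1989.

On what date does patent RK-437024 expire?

(a) grant + 15 years → 2 July 2004.
(b) filing + 22 years → 29 October 2003.
Later of the two: 2 July 2004.

2004-07-02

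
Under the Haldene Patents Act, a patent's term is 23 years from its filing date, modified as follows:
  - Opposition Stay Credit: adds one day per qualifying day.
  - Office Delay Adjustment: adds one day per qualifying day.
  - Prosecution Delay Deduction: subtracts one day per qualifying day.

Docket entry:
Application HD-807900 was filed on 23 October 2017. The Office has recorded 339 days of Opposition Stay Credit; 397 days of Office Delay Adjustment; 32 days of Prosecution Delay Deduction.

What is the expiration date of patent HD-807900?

September 27, 2042

Base term: filing date + 23 years → 23 October 2040.
Opposition Stay Credit: +339 days → 27 September 2041.
Office Delay Adjustment: +397 days → 29 October 2042.
Prosecution Delay Deduction: −32 days → 27 September 2042.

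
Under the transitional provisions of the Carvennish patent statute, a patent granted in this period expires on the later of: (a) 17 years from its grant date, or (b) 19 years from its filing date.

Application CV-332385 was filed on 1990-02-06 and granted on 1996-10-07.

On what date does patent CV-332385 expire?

October 7, 2013

(a) grant + 17 years → 7 October 2013.
(b) filing + 19 years → 6 February 2009.
Later of the two: 7 October 2013.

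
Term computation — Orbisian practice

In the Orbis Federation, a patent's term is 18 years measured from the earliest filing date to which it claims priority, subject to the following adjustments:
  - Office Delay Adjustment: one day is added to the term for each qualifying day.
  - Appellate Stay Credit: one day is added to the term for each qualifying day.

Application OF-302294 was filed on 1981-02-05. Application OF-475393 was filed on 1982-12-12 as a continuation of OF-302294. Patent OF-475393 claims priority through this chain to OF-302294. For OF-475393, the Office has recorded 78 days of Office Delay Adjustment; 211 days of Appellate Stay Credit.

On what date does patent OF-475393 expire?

November 21, 1999

Earliest priority filing: 5 February 1981.
Base term: 5 February 1981 + 18 years → 5 February 1999.
Office Delay Adjustment: +78 days → 24 April 1999.
Appellate Stay Credit: +211 days → 21 November 1999.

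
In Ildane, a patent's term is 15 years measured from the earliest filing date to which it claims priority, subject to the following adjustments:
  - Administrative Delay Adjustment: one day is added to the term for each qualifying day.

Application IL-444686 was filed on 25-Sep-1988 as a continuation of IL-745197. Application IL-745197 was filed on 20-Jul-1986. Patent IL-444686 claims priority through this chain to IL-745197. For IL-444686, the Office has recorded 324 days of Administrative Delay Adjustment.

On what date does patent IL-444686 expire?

Earliest priority filing: 20 July 1986.
Base term: 20 July 1986 + 15 years → 20 July 2001.
Administrative Delay Adjustment: +324 days → 9 June 2002.

June 9, 2002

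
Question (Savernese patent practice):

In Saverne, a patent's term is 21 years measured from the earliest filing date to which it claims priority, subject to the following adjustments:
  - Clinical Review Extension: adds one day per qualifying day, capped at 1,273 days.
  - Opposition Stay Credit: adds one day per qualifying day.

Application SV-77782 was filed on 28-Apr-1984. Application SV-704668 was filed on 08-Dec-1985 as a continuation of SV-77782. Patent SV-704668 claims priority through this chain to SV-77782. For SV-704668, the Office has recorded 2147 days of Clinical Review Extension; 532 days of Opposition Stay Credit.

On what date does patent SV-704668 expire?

Earliest priority filing: 28 April 1984.
Base term: 28 April 1984 + 21 years → 28 April 2005.
Clinical Review Extension: 2147 days claimed exceeds the 1273-day cap, so +1273 days → 22 October 2008.
Opposition Stay Credit: +532 days → 7 April 2010.

April 7, 2010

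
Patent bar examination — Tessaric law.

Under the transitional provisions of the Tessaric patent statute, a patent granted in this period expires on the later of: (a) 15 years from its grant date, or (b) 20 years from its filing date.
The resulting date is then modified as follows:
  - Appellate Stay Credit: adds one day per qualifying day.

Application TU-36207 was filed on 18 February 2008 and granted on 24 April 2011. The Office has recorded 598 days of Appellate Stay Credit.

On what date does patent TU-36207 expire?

(a) grant + 15 years → 24 April 2026.
(b) filing + 20 years → 18 February 2028.
Later of the two: 18 February 2028.
Appellate Stay Credit: +598 days → 8 October 2029.

October 8, 2029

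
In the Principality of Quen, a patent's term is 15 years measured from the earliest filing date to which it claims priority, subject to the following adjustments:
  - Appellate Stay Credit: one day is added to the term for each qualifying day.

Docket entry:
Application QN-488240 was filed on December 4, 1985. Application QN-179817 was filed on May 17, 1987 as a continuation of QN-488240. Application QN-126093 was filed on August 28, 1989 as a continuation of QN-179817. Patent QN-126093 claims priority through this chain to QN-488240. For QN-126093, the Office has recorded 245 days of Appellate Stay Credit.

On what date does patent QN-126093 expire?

August 6, 2001

Earliest priority filing: 4 December 1985.
Base term: 4 December 1985 + 15 years → 4 December 2000.
Appellate Stay Credit: +245 days → 6 August 2001.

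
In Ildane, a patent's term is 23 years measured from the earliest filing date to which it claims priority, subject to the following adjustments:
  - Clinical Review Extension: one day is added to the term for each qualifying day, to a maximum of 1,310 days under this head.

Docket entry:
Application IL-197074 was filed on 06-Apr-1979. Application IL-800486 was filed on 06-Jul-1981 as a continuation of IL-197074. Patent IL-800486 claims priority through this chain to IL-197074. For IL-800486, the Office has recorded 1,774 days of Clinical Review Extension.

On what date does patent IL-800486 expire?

Earliest priority filing: 6 April 1979.
Base term: 6 April 1979 + 23 years → 6 April 2002.
Clinical Review Extension: 1774 days claimed exceeds the 1310-day cap, so +1310 days → 6 November 2005.

November 6, 2005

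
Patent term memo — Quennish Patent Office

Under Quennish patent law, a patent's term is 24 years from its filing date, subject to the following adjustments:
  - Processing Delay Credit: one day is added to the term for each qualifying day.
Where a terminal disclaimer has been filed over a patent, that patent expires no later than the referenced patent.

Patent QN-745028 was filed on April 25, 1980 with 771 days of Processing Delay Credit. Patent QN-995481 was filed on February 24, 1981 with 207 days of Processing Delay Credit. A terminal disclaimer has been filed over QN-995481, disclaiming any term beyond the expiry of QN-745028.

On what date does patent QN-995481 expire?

2005-09-19

Natural term of QN-995481:
  Base: filing + 24 years → 24 February 2005.
  Processing Delay Credit: +207 days → 19 September 2005.
Expiry of referenced patent QN-745028:
  Base: filing + 24 years → 25 April 2004.
  Processing Delay Credit: +771 days → 5 June 2006.
Terminal disclaimer: QN-995481 expires on the earlier of 19 September 2005 and 5 June 2006.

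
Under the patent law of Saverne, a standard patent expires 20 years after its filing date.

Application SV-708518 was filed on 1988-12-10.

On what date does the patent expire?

Filing date + 20 years → 10 December 2008.

2008-12-10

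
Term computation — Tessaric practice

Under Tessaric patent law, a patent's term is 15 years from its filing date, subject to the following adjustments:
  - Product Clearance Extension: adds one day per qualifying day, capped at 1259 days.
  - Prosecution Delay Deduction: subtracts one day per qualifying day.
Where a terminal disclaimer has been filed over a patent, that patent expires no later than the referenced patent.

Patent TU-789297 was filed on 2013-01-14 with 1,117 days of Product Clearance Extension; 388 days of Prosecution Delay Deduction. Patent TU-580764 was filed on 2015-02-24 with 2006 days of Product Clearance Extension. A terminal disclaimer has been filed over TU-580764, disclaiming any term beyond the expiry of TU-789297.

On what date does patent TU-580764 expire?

January 12, 2030

Natural term of TU-580764:
  Base: filing + 15 years → 24 February 2030.
  Product Clearance Extension: 2006 days claimed exceeds the 1259-day cap, so +1259 days → 6 August 2033.
Expiry of referenced patent TU-789297:
  Base: filing + 15 years → 14 January 2028.
  Product Clearance Extension: 1117 days (within the 1259-day cap) → +1117 days → 4 February 2031.
  Prosecution Delay Deduction: −388 days → 12 January 2030.
Terminal disclaimer: TU-580764 expires on the earlier of 6 August 2033 and 12 January 2030.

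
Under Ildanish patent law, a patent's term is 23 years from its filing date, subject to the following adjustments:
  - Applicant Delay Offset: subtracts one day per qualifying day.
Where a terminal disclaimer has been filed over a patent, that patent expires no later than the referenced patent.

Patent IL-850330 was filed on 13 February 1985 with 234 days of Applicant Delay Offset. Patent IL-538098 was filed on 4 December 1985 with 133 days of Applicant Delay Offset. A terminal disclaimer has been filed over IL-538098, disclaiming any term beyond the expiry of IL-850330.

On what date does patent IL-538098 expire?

Natural term of IL-538098:
  Base: filing + 23 years → 4 December 2008.
  Applicant Delay Offset: −133 days → 24 July 2008.
Expiry of referenced patent IL-850330:
  Base: filing + 23 years → 13 February 2008.
  Applicant Delay Offset: −234 days → 24 June 2007.
Terminal disclaimer: IL-538098 expires on the earlier of 24 July 2008 and 24 June 2007.

2007-06-24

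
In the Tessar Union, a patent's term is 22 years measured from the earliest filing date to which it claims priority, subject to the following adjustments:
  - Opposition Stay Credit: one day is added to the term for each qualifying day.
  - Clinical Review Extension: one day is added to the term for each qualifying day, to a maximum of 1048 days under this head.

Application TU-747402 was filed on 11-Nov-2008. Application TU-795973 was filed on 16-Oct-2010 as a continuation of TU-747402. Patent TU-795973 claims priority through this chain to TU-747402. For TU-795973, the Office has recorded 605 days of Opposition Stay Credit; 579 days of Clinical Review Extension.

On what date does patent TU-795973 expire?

Earliest priority filing: 11 November 2008.
Base term: 11 November 2008 + 22 years → 11 November 2030.
Opposition Stay Credit: +605 days → 8 July 2032.
Clinical Review Extension: 579 days (within the 1048-day cap) → +579 days → 7 February 2034.

2034-02-07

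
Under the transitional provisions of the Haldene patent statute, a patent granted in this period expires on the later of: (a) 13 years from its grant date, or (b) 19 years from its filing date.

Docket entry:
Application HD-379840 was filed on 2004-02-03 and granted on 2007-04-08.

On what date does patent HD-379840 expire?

2023-02-03

(a) grant + 13 years → 8 April 2020.
(b) filing + 19 years → 3 February 2023.
Later of the two: 3 February 2023.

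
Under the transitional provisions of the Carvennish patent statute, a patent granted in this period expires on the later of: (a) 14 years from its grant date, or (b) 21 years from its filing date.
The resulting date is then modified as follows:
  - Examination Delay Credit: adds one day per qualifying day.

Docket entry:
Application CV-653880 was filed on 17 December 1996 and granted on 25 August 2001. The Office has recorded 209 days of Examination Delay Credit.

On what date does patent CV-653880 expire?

July 14, 2018

(a) grant + 14 years → 25 August 2015.
(b) filing + 21 years → 17 December 2017.
Later of the two: 17 December 2017.
Examination Delay Credit: +209 days → 14 July 2018.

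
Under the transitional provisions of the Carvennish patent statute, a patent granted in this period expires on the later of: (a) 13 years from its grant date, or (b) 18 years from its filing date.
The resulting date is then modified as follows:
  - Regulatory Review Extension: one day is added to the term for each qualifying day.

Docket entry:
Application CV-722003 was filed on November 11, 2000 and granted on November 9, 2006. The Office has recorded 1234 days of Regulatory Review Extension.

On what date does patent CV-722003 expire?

2023-03-27

(a) grant + 13 years → 9 November 2019.
(b) filing + 18 years → 11 November 2018.
Later of the two: 9 November 2019.
Regulatory Review Extension: +1234 days → 27 March 2023.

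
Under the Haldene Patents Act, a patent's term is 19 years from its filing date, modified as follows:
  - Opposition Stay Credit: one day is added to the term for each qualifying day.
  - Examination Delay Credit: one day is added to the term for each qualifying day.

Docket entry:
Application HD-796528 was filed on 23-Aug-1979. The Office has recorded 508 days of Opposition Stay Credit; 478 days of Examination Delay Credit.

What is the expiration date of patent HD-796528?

Base term: filing date + 19 years → 23 August 1998.
Opposition Stay Credit: +508 days → 13 January 2000.
Examination Delay Credit: +478 days → 5 May 2001.

May 5, 2001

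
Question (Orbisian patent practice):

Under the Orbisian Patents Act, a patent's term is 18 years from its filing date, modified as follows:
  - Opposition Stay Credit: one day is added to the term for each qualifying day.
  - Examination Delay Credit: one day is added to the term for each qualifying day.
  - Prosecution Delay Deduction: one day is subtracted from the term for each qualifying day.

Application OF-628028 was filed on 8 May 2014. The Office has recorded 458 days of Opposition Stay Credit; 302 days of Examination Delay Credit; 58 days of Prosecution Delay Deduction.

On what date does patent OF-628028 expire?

April 10, 2034

Base term: filing date + 18 years → 8 May 2032.
Opposition Stay Credit: +458 days → 9 August 2033.
Examination Delay Credit: +302 days → 7 June 2034.
Prosecution Delay Deduction: −58 days → 10 April 2034.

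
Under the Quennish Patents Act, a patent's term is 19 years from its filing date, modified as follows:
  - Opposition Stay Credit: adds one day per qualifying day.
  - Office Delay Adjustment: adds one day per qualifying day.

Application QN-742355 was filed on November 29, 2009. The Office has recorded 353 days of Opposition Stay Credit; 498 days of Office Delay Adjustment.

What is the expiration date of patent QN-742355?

2031-03-30

Base term: filing date + 19 years → 29 November 2028.
Opposition Stay Credit: +353 days → 17 November 2029.
Office Delay Adjustment: +498 days → 30 March 2031.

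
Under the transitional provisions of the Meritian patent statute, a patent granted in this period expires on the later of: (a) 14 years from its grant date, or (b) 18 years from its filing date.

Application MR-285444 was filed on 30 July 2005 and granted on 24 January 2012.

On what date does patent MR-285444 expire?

2026-01-24

(a) grant + 14 years → 24 January 2026.
(b) filing + 18 years → 30 July 2023.
Later of the two: 24 January 2026.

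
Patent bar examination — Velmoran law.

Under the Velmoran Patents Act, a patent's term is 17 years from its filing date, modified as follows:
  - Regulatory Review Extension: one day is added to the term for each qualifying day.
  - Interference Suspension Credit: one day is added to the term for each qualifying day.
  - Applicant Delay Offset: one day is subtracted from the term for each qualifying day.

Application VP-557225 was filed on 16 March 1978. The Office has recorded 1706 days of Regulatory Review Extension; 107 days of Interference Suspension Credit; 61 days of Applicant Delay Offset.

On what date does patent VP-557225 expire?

January 1, 2000

Base term: filing date + 17 years → 16 March 1995.
Regulatory Review Extension: +1706 days → 16 November 1999.
Interference Suspension Credit: +107 days → 2 March 2000.
Applicant Delay Offset: −61 days → 1 January 2000.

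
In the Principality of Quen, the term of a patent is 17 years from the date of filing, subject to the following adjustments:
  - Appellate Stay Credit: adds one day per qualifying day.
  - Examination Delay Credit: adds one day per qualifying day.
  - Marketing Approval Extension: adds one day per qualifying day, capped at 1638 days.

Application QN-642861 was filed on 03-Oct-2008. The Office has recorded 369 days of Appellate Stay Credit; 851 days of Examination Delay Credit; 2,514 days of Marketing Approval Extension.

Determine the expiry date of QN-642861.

July 31, 2033

Base term: filing date + 17 years → 3 October 2025.
Appellate Stay Credit: +369 days → 7 October 2026.
Examination Delay Credit: +851 days → 4 February 2029.
Marketing Approval Extension: 2514 days claimed exceeds the 1638-day cap, so +1638 days → 31 July 2033.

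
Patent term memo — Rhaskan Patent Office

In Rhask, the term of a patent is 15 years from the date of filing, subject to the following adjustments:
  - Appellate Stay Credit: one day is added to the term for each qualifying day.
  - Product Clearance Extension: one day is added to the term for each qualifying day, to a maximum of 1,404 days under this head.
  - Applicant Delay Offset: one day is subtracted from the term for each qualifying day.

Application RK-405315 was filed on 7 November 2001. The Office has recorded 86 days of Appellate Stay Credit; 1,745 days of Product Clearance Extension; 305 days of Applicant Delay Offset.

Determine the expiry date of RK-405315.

Base term: filing date + 15 years → 7 November 2016.
Appellate Stay Credit: +86 days → 1 February 2017.
Product Clearance Extension: 1745 days claimed exceeds the 1404-day cap, so +1404 days → 6 December 2020.
Applicant Delay Offset: −305 days → 5 February 2020.

February 5, 2020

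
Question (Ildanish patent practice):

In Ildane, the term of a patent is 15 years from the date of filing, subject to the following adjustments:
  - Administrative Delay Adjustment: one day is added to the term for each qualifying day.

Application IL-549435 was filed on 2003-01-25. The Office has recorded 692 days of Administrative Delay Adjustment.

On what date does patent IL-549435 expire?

Base term: filing date + 15 years → 25 January 2018.
Administrative Delay Adjustment: +692 days → 18 December 2019.

2019-12-18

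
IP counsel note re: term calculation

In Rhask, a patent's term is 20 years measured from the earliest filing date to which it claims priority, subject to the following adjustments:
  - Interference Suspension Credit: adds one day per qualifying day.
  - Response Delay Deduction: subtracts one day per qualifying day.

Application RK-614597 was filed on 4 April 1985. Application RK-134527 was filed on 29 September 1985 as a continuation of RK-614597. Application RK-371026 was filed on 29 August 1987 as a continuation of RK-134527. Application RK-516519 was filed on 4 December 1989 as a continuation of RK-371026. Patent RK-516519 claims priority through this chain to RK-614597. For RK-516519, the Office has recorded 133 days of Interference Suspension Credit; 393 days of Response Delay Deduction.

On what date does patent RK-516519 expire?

Earliest priority filing: 4 April 1985.
Base term: 4 April 1985 + 20 years → 4 April 2005.
Interference Suspension Credit: +133 days → 15 August 2005.
Response Delay Deduction: −393 days → 18 July 2004.

2004-07-18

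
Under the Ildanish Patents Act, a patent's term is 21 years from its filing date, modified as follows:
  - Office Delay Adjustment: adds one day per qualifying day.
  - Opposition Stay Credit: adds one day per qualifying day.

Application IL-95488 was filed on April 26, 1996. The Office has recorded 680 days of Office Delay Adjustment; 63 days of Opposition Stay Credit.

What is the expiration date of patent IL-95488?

Base term: filing date + 21 years → 26 April 2017.
Office Delay Adjustment: +680 days → 7 March 2019.
Opposition Stay Credit: +63 days → 9 May 2019.

2019-05-09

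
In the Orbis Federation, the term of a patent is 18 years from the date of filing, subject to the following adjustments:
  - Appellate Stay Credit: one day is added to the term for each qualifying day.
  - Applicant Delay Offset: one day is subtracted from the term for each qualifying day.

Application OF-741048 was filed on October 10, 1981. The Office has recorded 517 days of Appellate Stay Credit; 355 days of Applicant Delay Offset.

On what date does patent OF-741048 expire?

2000-03-20

Base term: filing date + 18 years → 10 October 1999.
Appellate Stay Credit: +517 days → 10 March 2001.
Applicant Delay Offset: −355 days → 20 March 2000.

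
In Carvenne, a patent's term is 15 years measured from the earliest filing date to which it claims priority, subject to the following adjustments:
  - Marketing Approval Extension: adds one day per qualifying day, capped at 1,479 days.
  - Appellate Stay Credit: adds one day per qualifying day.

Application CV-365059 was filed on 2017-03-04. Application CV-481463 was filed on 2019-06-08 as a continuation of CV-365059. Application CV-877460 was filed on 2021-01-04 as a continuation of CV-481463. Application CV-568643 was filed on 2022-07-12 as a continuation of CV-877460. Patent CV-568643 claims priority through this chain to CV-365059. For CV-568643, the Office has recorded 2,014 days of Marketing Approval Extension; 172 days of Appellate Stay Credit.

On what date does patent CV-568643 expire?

2036-09-10

Earliest priority filing: 4 March 2017.
Base term: 4 March 2017 + 15 years → 4 March 2032.
Marketing Approval Extension: 2014 days claimed exceeds the 1479-day cap, so +1479 days → 22 March 2036.
Appellate Stay Credit: +172 days → 10 September 2036.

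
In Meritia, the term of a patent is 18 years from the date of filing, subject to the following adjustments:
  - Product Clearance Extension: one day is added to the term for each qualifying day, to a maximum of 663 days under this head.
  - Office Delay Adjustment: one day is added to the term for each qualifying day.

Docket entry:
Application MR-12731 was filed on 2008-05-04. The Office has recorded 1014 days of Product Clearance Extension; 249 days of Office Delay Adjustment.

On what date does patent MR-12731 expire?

November 1, 2028

Base term: filing date + 18 years → 4 May 2026.
Product Clearance Extension: 1014 days claimed exceeds the 663-day cap, so +663 days → 26 February 2028.
Office Delay Adjustment: +249 days → 1 November 2028.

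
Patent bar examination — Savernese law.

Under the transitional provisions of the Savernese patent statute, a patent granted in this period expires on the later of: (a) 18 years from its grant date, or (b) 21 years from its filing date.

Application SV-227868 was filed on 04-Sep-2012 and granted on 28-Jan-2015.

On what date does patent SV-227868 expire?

(a) grant + 18 years → 28 January 2033.
(b) filing + 21 years → 4 September 2033.
Later of the two: 4 September 2033.

2033-09-04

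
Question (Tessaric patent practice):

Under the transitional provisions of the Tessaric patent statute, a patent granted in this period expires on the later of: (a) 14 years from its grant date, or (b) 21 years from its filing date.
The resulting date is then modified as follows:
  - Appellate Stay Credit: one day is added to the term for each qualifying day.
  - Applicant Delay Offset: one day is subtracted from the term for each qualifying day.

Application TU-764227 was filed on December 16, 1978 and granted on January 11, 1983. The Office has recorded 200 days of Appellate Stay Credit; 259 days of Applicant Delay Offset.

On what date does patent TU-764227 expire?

(a) grant + 14 years → 11 January 1997.
(b) filing + 21 years → 16 December 1999.
Later of the two: 16 December 1999.
Appellate Stay Credit: +200 days → 3 July 2000.
Applicant Delay Offset: −259 days → 18 October 1999.

1999-10-18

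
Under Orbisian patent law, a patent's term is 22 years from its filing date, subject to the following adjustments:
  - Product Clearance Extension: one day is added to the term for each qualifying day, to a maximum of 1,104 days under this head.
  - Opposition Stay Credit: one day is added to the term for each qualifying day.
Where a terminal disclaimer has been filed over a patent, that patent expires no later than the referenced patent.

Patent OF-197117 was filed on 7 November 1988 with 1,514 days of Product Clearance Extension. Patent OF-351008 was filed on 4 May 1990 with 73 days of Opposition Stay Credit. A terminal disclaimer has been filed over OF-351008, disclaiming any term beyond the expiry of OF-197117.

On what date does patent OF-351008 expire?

2012-07-16

Natural term of OF-351008:
  Base: filing + 22 years → 4 May 2012.
  Opposition Stay Credit: +73 days → 16 July 2012.
Expiry of referenced patent OF-197117:
  Base: filing + 22 years → 7 November 2010.
  Product Clearance Extension: 1514 days claimed exceeds the 1104-day cap, so +1104 days → 15 November 2013.
Terminal disclaimer: OF-351008 expires on the earlier of 16 July 2012 and 15 November 2013.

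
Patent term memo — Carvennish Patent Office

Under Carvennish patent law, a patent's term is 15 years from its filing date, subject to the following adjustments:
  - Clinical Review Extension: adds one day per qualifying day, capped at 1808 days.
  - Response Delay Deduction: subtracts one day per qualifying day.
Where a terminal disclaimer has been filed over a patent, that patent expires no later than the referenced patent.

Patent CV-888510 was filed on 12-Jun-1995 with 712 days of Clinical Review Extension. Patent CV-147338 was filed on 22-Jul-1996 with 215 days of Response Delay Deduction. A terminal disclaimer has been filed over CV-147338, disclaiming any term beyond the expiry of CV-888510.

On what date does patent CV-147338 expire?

Natural term of CV-147338:
  Base: filing + 15 years → 22 July 2011.
  Response Delay Deduction: −215 days → 19 December 2010.
Expiry of referenced patent CV-888510:
  Base: filing + 15 years → 12 June 2010.
  Clinical Review Extension: 712 days (within the 1808-day cap) → +712 days → 24 May 2012.
Terminal disclaimer: CV-147338 expires on the earlier of 19 December 2010 and 24 May 2012.

December 19, 2010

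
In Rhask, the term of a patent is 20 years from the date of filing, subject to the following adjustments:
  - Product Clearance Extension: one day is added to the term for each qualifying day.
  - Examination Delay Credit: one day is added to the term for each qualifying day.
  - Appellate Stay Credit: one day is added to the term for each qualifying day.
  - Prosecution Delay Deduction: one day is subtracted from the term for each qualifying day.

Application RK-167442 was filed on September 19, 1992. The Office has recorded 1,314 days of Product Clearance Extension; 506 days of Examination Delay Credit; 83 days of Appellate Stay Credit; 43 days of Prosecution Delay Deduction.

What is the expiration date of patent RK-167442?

2017-10-23

Base term: filing date + 20 years → 19 September 2012.
Product Clearance Extension: +1314 days → 25 April 2016.
Examination Delay Credit: +506 days → 13 September 2017.
Appellate Stay Credit: +83 days → 5 December 2017.
Prosecution Delay Deduction: −43 days → 23 October 2017.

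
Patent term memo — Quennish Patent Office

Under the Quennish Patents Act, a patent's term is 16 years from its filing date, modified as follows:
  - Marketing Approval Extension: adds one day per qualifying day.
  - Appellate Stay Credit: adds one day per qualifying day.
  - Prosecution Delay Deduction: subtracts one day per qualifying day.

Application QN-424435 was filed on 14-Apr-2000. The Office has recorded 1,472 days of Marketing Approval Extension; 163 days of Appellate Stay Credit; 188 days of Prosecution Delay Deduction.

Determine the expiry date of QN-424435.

2020-03-31

Base term: filing date + 16 years → 14 April 2016.
Marketing Approval Extension: +1472 days → 25 April 2020.
Appellate Stay Credit: +163 days → 5 October 2020.
Prosecution Delay Deduction: −188 days → 31 March 2020.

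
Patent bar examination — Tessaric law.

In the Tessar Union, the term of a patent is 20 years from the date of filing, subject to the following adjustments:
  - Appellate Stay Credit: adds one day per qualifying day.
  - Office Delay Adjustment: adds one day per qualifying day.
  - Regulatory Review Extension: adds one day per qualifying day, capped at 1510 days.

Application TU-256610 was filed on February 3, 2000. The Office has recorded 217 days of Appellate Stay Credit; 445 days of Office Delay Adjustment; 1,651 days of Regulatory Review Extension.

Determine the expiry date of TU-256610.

Base term: filing date + 20 years → 3 February 2020.
Appellate Stay Credit: +217 days → 7 September 2020.
Office Delay Adjustment: +445 days → 26 November 2021.
Regulatory Review Extension: 1651 days claimed exceeds the 1510-day cap, so +1510 days → 14 January 2026.

2026-01-14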